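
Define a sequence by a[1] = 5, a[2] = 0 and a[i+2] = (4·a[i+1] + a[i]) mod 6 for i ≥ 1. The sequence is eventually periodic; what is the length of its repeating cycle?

8

Listing terms: a[1] = 5, a[2] = 0, a[3] = 5, a[4] = 2, a[5] = 1, a[6] = 0, a[7] = 1, a[8] = 4, a[9] = 5, a[10] = 0.
Since (a[9], a[10]) = (a[1], a[2]) = (5, 0) (two consecutive terms determine the rest), the sequence is periodic with period 8.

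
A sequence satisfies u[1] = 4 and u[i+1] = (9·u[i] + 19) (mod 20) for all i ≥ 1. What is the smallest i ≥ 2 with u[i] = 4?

5

Listing terms: u[1] = 4; u[2] = 15; u[3] = 14; u[4] = 5; u[5] = 4.
Since u[5] = u[1] = 4, the sequence is periodic with period 4.
The value 4 next appears (with i ≥ 2) at u[5].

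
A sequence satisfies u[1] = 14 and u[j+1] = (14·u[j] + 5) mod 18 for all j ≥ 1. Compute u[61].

5

We have u[1] = 14,  u[2] = 3,  u[3] = 11,  u[4] = 15,  u[5] = 17,  u[6] = 9,  u[7] = 5,  u[8] = 3.
Since u[8] = u[2] = 3, the sequence is eventually periodic: after a pre-period of length 1 it cycles with period 6.
For j ≥ 2, u[j] depends only on (j - 2) mod 6. (61 - 2) mod 6 = 5, so u[61] = u[7] = 5.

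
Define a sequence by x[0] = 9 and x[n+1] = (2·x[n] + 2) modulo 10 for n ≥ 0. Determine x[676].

4

x[0] = 9; x[1] = 0; x[2] = 2; x[3] = 6; x[4] = 4; x[5] = 0.
Since x[5] = x[1] = 0, the sequence is eventually periodic: after a pre-period of length 1 it cycles with period 4.
For n ≥ 1, x[n] depends only on (n - 1) mod 4. (676 - 1) mod 4 = 3, so x[676] = x[4] = 4.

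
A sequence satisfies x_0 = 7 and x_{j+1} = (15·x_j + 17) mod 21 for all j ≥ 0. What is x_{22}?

Computing terms: x_0 = 7,  x_1 = 17,  x_2 = 20,  x_3 = 2,  x_4 = 5,  x_5 = 8,  x_6 = 11,  x_7 = 14,  x_8 = 17.
Since x_8 = x_1 = 17, the sequence is eventually periodic: after a pre-period of length 1 it cycles with period 7.
For j ≥ 1, x_j depends only on (j - 1) mod 7. (22 - 1) mod 7 = 0, so x_{22} = x_1 = 17.

17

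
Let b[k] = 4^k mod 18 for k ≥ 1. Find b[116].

16

We have b[1] = 4; b[2] = 16; b[3] = 10; b[4] = 4.
Since b[4] = b[1] = 4, the sequence is periodic with period 3.
So b[116] = b[1 + ((116-1) mod 3)] = b[2] = 16.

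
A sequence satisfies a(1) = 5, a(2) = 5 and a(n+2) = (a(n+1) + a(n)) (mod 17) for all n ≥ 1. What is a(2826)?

Listing terms: a(1) = 5; a(2) = 5; a(3) = 10; a(4) = 15; a(5) = 8; a(6) = 6; a(7) = 14; a(8) = 3; a(9) = 0; a(10) = 3; a(11) = 3; a(12) = 6; a(13) = 9; a(14) = 15; a(15) = 7; a(16) = 5; a(17) = 12; a(18) = 0; a(19) = 12; a(20) = 12; a(21) = 7; a(22) = 2; a(23) = 9; a(24) = 11; a(25) = 3; a(26) = 14; a(27) = 0; a(28) = 14; a(29) = 14; a(30) = 11; a(31) = 8; a(32) = 2; a(33) = 10; a(34) = 12; a(35) = 5; a(36) = 0; a(37) = 5; a(38) = 5.
The sequence repeats with period 36.
(2826 - 1) mod 36 = 17, so a(2826) = a(18) = 0.

0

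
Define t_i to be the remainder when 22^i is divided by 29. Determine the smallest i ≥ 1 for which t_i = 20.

We have t_0 = 1; t_1 = 22; t_2 = 20; t_3 = 5; t_4 = 23; t_5 = 13; t_6 = 25; t_7 = 28; t_8 = 7; t_9 = 9; t_{10} = 24; t_{11} = 6; t_{12} = 16; t_{13} = 4; t_{14} = 1.
The sequence repeats with period 14.
The value 20 first appears (with i ≥ 1) at t_2.

2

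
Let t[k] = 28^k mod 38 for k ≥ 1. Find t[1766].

24

Listing terms: t[1] = 28,  t[2] = 24,  t[3] = 26,  t[4] = 6,  t[5] = 16,  t[6] = 30,  t[7] = 4,  t[8] = 36,  t[9] = 20,  t[10] = 28.
Since t[10] = t[1] = 28, the sequence is periodic with period 9.
(1766 - 1) mod 9 = 1, so t[1766] = t[2] = 24.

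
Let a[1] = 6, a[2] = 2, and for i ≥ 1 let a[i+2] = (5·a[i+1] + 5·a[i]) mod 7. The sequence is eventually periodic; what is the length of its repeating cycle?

24

Computing terms: a[1] = 6,  a[2] = 2,  a[3] = 5,  a[4] = 0,  a[5] = 4,  a[6] = 6,  a[7] = 1,  a[8] = 0,  a[9] = 5,  a[10] = 4,  a[11] = 3,  a[12] = 0,  a[13] = 1,  a[14] = 5,  a[15] = 2,  a[16] = 0,  a[17] = 3,  a[18] = 1,  a[19] = 6,  a[20] = 0,  a[21] = 2,  a[22] = 3,  a[23] = 4,  a[24] = 0,  a[25] = 6,  a[26] = 2.
Since (a[25], a[26]) = (a[1], a[2]) = (6, 2) (two consecutive terms determine the rest), the sequence is periodic with period 24.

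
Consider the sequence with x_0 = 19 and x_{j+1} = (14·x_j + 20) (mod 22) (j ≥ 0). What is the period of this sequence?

5

x_0 = 19,  x_1 = 0,  x_2 = 20,  x_3 = 14,  x_4 = 18,  x_5 = 8,  x_6 = 0.
Since x_6 = x_1 = 0, the sequence is eventually periodic: after a pre-period of length 1 it cycles with period 5.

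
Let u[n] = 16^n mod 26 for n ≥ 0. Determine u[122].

Computing terms: u[0] = 1,  u[1] = 16,  u[2] = 22,  u[3] = 14,  u[4] = 16.
Since u[4] = u[1] = 16, the sequence is eventually periodic: after a pre-period of length 1 it cycles with period 3.
For n ≥ 1, u[n] depends only on (n - 1) mod 3. (122 - 1) mod 3 = 1, so u[122] = u[2] = 22.

22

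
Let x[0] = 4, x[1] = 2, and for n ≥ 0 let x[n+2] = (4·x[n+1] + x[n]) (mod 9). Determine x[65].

2

Listing terms: x[0] = 4,  x[1] = 2,  x[2] = 3,  x[3] = 5,  x[4] = 5,  x[5] = 7,  x[6] = 6,  x[7] = 4,  x[8] = 4,  x[9] = 2.
Since (x[8], x[9]) = (x[0], x[1]) = (4, 2) (two consecutive terms determine the rest), the sequence is periodic with period 8.
So x[65] = x[0 + ((65-0) mod 8)] = x[1] = 2.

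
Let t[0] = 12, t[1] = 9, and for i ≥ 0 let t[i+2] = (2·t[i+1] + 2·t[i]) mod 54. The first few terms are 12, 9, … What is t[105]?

Listing terms: t[0] = 12, t[1] = 9, t[2] = 42, t[3] = 48, t[4] = 18, t[5] = 24, t[6] = 30, t[7] = 0, t[8] = 6, t[9] = 12, t[10] = 36, t[11] = 42, t[12] = 48.
Since (t[11], t[12]) = (t[2], t[3]) = (42, 48) (two consecutive terms determine the rest), the sequence is eventually periodic: after a pre-period of length 2 it cycles with period 9.
For i ≥ 2, t[i] depends only on (i - 2) mod 9. (105 - 2) mod 9 = 4, so t[105] = t[6] = 30.

30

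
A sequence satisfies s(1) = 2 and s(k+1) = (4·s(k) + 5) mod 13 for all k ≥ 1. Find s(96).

9

We have s(1) = 2, s(2) = 0, s(3) = 5, s(4) = 12, s(5) = 1, s(6) = 9, s(7) = 2.
The sequence repeats with period 6.
(96 - 1) mod 6 = 5, so s(96) = s(6) = 9.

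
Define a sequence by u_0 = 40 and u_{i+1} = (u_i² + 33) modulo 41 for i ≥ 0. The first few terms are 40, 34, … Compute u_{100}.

15

Computing terms: u_0 = 40, u_1 = 34, u_2 = 0, u_3 = 33, u_4 = 15, u_5 = 12, u_6 = 13, u_7 = 38, u_8 = 1, u_9 = 34.
Since u_9 = u_1 = 34, the sequence is eventually periodic: after a pre-period of length 1 it cycles with period 8.
For i ≥ 1, u_i depends only on (i - 1) mod 8. (100 - 1) mod 8 = 3, so u_{100} = u_4 = 15.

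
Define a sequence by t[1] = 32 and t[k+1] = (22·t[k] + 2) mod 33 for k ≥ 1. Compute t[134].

t[1] = 32, t[2] = 13, t[3] = 24, t[4] = 2, t[5] = 13.
Since t[5] = t[2] = 13, the sequence is eventually periodic: after a pre-period of length 1 it cycles with period 3.
For k ≥ 2, t[k] depends only on (k - 2) mod 3. (134 - 2) mod 3 = 0, so t[134] = t[2] = 13.

13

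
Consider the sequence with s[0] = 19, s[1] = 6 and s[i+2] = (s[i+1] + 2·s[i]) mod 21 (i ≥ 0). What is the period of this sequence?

We have s[0] = 19; s[1] = 6; s[2] = 2; s[3] = 14; s[4] = 18; s[5] = 4; s[6] = 19; s[7] = 6.
Since (s[6], s[7]) = (s[0], s[1]) = (19, 6) (two consecutive terms determine the rest), the sequence is periodic with period 6.

6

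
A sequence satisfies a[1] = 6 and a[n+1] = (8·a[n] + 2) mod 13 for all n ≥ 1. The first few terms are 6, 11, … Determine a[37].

a[1] = 6, a[2] = 11, a[3] = 12, a[4] = 7, a[5] = 6.
Since a[5] = a[1] = 6, the sequence is periodic with period 4.
So a[37] = a[1 + ((37-1) mod 4)] = a[1] = 6.

6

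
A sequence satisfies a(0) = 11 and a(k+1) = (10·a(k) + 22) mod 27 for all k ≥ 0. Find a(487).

24

Listing terms: a(0) = 11; a(1) = 24; a(2) = 19; a(3) = 23; a(4) = 9; a(5) = 4; a(6) = 8; a(7) = 21; a(8) = 16; a(9) = 20; a(10) = 6; a(11) = 1; a(12) = 5; a(13) = 18; a(14) = 13; a(15) = 17; a(16) = 3; a(17) = 25; a(18) = 2; a(19) = 15; a(20) = 10; a(21) = 14; a(22) = 0; a(23) = 22; a(24) = 26; a(25) = 12; a(26) = 7; a(27) = 11.
The sequence repeats with period 27.
(487 - 0) mod 27 = 1, so a(487) = a(1) = 24.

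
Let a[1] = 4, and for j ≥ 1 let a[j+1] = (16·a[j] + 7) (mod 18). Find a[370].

13

We have a[1] = 4; a[2] = 17; a[3] = 9; a[4] = 7; a[5] = 11; a[6] = 3; a[7] = 1; a[8] = 5; a[9] = 15; a[10] = 13; a[11] = 17.
Since a[11] = a[2] = 17, the sequence is eventually periodic: after a pre-period of length 1 it cycles with period 9.
For j ≥ 2, a[j] depends only on (j - 2) mod 9. (370 - 2) mod 9 = 8, so a[370] = a[10] = 13.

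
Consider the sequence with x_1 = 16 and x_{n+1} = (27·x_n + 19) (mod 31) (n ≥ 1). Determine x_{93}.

13

Listing terms: x_1 = 16, x_2 = 17, x_3 = 13, x_4 = 29, x_5 = 27, x_6 = 4, x_7 = 3, x_8 = 7, x_9 = 22, x_{10} = 24, x_{11} = 16.
The sequence repeats with period 10.
(93 - 1) mod 10 = 2, so x_{93} = x_3 = 13.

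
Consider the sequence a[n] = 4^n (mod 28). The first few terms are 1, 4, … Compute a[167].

16

We have a[0] = 1, a[1] = 4, a[2] = 16, a[3] = 8, a[4] = 4.
Since a[4] = a[1] = 4, the sequence is eventually periodic: after a pre-period of length 1 it cycles with period 3.
For n ≥ 1, a[n] depends only on (n - 1) mod 3. (167 - 1) mod 3 = 1, so a[167] = a[2] = 16.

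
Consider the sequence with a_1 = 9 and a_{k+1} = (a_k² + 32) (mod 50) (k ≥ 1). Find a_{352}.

3

We have a_1 = 9,  a_2 = 13,  a_3 = 1,  a_4 = 33,  a_5 = 21,  a_6 = 23,  a_7 = 11,  a_8 = 3,  a_9 = 41,  a_{10} = 13.
Since a_{10} = a_2 = 13, the sequence is eventually periodic: after a pre-period of length 1 it cycles with period 8.
For k ≥ 2, a_k depends only on (k - 2) mod 8. (352 - 2) mod 8 = 6, so a_{352} = a_8 = 3.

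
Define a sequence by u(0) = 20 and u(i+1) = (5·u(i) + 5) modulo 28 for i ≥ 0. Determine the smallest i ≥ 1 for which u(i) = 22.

Computing terms: u(0) = 20; u(1) = 21; u(2) = 26; u(3) = 23; u(4) = 8; u(5) = 17; u(6) = 6; u(7) = 7; u(8) = 12; u(9) = 9; u(10) = 22; u(11) = 3; u(12) = 20.
Since u(12) = u(0) = 20, the sequence is periodic with period 12.
The value 22 first appears (with i ≥ 1) at u(10).

10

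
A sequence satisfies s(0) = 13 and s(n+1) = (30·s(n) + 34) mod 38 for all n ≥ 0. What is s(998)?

24

s(0) = 13; s(1) = 6; s(2) = 24; s(3) = 32; s(4) = 6.
Since s(4) = s(1) = 6, the sequence is eventually periodic: after a pre-period of length 1 it cycles with period 3.
For n ≥ 1, s(n) depends only on (n - 1) mod 3. (998 - 1) mod 3 = 1, so s(998) = s(2) = 24.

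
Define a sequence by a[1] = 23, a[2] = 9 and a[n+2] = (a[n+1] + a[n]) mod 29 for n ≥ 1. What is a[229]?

Computing terms: a[1] = 23; a[2] = 9; a[3] = 3; a[4] = 12; a[5] = 15; a[6] = 27; a[7] = 13; a[8] = 11; a[9] = 24; a[10] = 6; a[11] = 1; a[12] = 7; a[13] = 8; a[14] = 15; a[15] = 23; a[16] = 9.
Since (a[15], a[16]) = (a[1], a[2]) = (23, 9) (two consecutive terms determine the rest), the sequence is periodic with period 14.
So a[229] = a[1 + ((229-1) mod 14)] = a[5] = 15.

15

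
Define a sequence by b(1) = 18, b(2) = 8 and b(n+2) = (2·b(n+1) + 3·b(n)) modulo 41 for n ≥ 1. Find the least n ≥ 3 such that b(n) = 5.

5

We have b(1) = 18,  b(2) = 8,  b(3) = 29,  b(4) = 0,  b(5) = 5,  b(6) = 10,  b(7) = 35,  b(8) = 18,  b(9) = 18,  b(10) = 8.
The sequence repeats with period 8.
The value 5 first appears (with n ≥ 3) at b(5).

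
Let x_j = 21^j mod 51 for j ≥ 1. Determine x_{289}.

Listing terms: x_1 = 21; x_2 = 33; x_3 = 30; x_4 = 18; x_5 = 21.
Since x_5 = x_1 = 21, the sequence is periodic with period 4.
(289 - 1) mod 4 = 0, so x_{289} = x_1 = 21.

21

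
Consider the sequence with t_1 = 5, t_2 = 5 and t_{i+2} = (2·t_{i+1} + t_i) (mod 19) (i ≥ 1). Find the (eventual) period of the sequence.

We have t_1 = 5, t_2 = 5, t_3 = 15, t_4 = 16, t_5 = 9, t_6 = 15, t_7 = 1, t_8 = 17, t_9 = 16, t_{10} = 11, t_{11} = 0, t_{12} = 11, t_{13} = 3, t_{14} = 17, t_{15} = 18, t_{16} = 15, t_{17} = 10, t_{18} = 16, t_{19} = 4, t_{20} = 5, t_{21} = 14, t_{22} = 14, t_{23} = 4, t_{24} = 3, t_{25} = 10, t_{26} = 4, t_{27} = 18, t_{28} = 2, t_{29} = 3, t_{30} = 8, t_{31} = 0, t_{32} = 8, t_{33} = 16, t_{34} = 2, t_{35} = 1, t_{36} = 4, t_{37} = 9, t_{38} = 3, t_{39} = 15, t_{40} = 14, t_{41} = 5, t_{42} = 5.
The sequence repeats with period 40.

40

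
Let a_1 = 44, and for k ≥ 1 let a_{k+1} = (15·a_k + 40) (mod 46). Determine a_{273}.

40

a_1 = 44, a_2 = 10, a_3 = 6, a_4 = 38, a_5 = 12, a_6 = 36, a_7 = 28, a_8 = 0, a_9 = 40, a_{10} = 42, a_{11} = 26, a_{12} = 16, a_{13} = 4, a_{14} = 8, a_{15} = 22, a_{16} = 2, a_{17} = 24, a_{18} = 32, a_{19} = 14, a_{20} = 20, a_{21} = 18, a_{22} = 34, a_{23} = 44.
Since a_{23} = a_1 = 44, the sequence is periodic with period 22.
(273 - 1) mod 22 = 8, so a_{273} = a_9 = 40.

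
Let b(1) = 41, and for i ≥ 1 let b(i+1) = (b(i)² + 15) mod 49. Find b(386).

b(1) = 41, b(2) = 30, b(3) = 33, b(4) = 26, b(5) = 5, b(6) = 40, b(7) = 47, b(8) = 19, b(9) = 33.
Since b(9) = b(3) = 33, the sequence is eventually periodic: after a pre-period of length 2 it cycles with period 6.
For i ≥ 3, b(i) depends only on (i - 3) mod 6. (386 - 3) mod 6 = 5, so b(386) = b(8) = 19.

19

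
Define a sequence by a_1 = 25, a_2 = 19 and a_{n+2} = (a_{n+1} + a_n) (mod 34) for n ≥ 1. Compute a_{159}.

0

We have a_1 = 25; a_2 = 19; a_3 = 10; a_4 = 29; a_5 = 5; a_6 = 0; a_7 = 5; a_8 = 5; a_9 = 10; a_{10} = 15; a_{11} = 25; a_{12} = 6; a_{13} = 31; a_{14} = 3; a_{15} = 0; a_{16} = 3; a_{17} = 3; a_{18} = 6; a_{19} = 9; a_{20} = 15; a_{21} = 24; a_{22} = 5; a_{23} = 29; a_{24} = 0; a_{25} = 29; a_{26} = 29; a_{27} = 24; a_{28} = 19; a_{29} = 9; a_{30} = 28; a_{31} = 3; a_{32} = 31; a_{33} = 0; a_{34} = 31; a_{35} = 31; a_{36} = 28; a_{37} = 25; a_{38} = 19.
The sequence repeats with period 36.
(159 - 1) mod 36 = 14, so a_{159} = a_{15} = 0.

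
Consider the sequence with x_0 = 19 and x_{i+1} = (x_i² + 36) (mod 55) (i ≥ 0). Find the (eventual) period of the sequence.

x_0 = 19,  x_1 = 12,  x_2 = 15,  x_3 = 41,  x_4 = 12.
Since x_4 = x_1 = 12, the sequence is eventually periodic: after a pre-period of length 1 it cycles with period 3.

3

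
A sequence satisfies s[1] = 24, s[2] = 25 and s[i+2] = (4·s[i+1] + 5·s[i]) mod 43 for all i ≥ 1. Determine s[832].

22

We have s[1] = 24; s[2] = 25; s[3] = 5; s[4] = 16; s[5] = 3; s[6] = 6; s[7] = 39; s[8] = 14; s[9] = 36; s[10] = 42; s[11] = 4; s[12] = 11; s[13] = 21; s[14] = 10; s[15] = 16; s[16] = 28; s[17] = 20; s[18] = 5; s[19] = 34; s[20] = 32; s[21] = 40; s[22] = 19; s[23] = 18; s[24] = 38; s[25] = 27; s[26] = 40; s[27] = 37; s[28] = 4; s[29] = 29; s[30] = 7; s[31] = 1; s[32] = 39; s[33] = 32; s[34] = 22; s[35] = 33; s[36] = 27; s[37] = 15; s[38] = 23; s[39] = 38; s[40] = 9; s[41] = 11; s[42] = 3; s[43] = 24; s[44] = 25.
Since (s[43], s[44]) = (s[1], s[2]) = (24, 25) (two consecutive terms determine the rest), the sequence is periodic with period 42.
So s[832] = s[1 + ((832-1) mod 42)] = s[34] = 22.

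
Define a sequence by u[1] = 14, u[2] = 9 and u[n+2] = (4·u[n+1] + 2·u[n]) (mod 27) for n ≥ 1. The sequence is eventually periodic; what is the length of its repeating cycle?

18

Listing terms: u[1] = 14,  u[2] = 9,  u[3] = 10,  u[4] = 4,  u[5] = 9,  u[6] = 17,  u[7] = 5,  u[8] = 0,  u[9] = 10,  u[10] = 13,  u[11] = 18,  u[12] = 17,  u[13] = 23,  u[14] = 18,  u[15] = 10,  u[16] = 22,  u[17] = 0,  u[18] = 17,  u[19] = 14,  u[20] = 9.
The sequence repeats with period 18.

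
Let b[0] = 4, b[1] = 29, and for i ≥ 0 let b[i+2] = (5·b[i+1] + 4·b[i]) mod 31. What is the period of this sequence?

We have b[0] = 4, b[1] = 29, b[2] = 6, b[3] = 22, b[4] = 10, b[5] = 14, b[6] = 17, b[7] = 17, b[8] = 29, b[9] = 27, b[10] = 3, b[11] = 30, b[12] = 7, b[13] = 0, b[14] = 28, b[15] = 16, b[16] = 6, b[17] = 1, b[18] = 29, b[19] = 25, b[20] = 24, b[21] = 3, b[22] = 18, b[23] = 9, b[24] = 24, b[25] = 1, b[26] = 8, b[27] = 13, b[28] = 4, b[29] = 10, b[30] = 4, b[31] = 29.
Since (b[30], b[31]) = (b[0], b[1]) = (4, 29) (two consecutive terms determine the rest), the sequence is periodic with period 30.

30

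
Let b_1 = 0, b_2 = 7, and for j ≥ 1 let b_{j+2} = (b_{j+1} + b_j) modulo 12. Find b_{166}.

2

We have b_1 = 0,  b_2 = 7,  b_3 = 7,  b_4 = 2,  b_5 = 9,  b_6 = 11,  b_7 = 8,  b_8 = 7,  b_9 = 3,  b_{10} = 10,  b_{11} = 1,  b_{12} = 11,  b_{13} = 0,  b_{14} = 11,  b_{15} = 11,  b_{16} = 10,  b_{17} = 9,  b_{18} = 7,  b_{19} = 4,  b_{20} = 11,  b_{21} = 3,  b_{22} = 2,  b_{23} = 5,  b_{24} = 7,  b_{25} = 0,  b_{26} = 7.
The sequence repeats with period 24.
So b_{166} = b_{1 + ((166-1) mod 24)} = b_{22} = 2.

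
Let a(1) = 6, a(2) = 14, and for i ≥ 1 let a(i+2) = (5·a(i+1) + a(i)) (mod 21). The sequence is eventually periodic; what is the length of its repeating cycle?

24

Listing terms: a(1) = 6,  a(2) = 14,  a(3) = 13,  a(4) = 16,  a(5) = 9,  a(6) = 19,  a(7) = 20,  a(8) = 14,  a(9) = 6,  a(10) = 2,  a(11) = 16,  a(12) = 19,  a(13) = 6,  a(14) = 7,  a(15) = 20,  a(16) = 2,  a(17) = 9,  a(18) = 5,  a(19) = 13,  a(20) = 7,  a(21) = 6,  a(22) = 16,  a(23) = 2,  a(24) = 5,  a(25) = 6,  a(26) = 14.
Since (a(25), a(26)) = (a(1), a(2)) = (6, 14) (two consecutive terms determine the rest), the sequence is periodic with period 24.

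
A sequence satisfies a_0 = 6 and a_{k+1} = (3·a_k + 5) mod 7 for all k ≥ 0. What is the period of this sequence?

a_0 = 6; a_1 = 2; a_2 = 4; a_3 = 3; a_4 = 0; a_5 = 5; a_6 = 6.
Since a_6 = a_0 = 6, the sequence is periodic with period 6.

6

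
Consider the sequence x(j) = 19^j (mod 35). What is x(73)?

19

Listing terms: x(1) = 19, x(2) = 11, x(3) = 34, x(4) = 16, x(5) = 24, x(6) = 1, x(7) = 19.
The sequence repeats with period 6.
So x(73) = x(1 + ((73-1) mod 6)) = x(1) = 19.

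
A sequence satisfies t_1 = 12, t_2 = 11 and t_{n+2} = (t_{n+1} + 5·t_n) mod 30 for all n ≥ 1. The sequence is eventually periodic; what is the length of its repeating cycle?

Computing terms: t_1 = 12, t_2 = 11, t_3 = 11, t_4 = 6, t_5 = 1, t_6 = 1, t_7 = 6, t_8 = 11, t_9 = 11.
Since (t_8, t_9) = (t_2, t_3) = (11, 11) (two consecutive terms determine the rest), the sequence is eventually periodic: after a pre-period of length 1 it cycles with period 6.

6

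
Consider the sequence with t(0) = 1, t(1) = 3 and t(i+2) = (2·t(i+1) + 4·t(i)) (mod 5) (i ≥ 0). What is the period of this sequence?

Listing terms: t(0) = 1, t(1) = 3, t(2) = 0, t(3) = 2, t(4) = 4, t(5) = 1, t(6) = 3.
Since (t(5), t(6)) = (t(0), t(1)) = (1, 3) (two consecutive terms determine the rest), the sequence is periodic with period 5.

5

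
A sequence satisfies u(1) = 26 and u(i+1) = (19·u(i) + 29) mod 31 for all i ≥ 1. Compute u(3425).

Computing terms: u(1) = 26, u(2) = 27, u(3) = 15, u(4) = 4, u(5) = 12, u(6) = 9, u(7) = 14, u(8) = 16, u(9) = 23, u(10) = 1, u(11) = 17, u(12) = 11, u(13) = 21, u(14) = 25, u(15) = 8, u(16) = 26.
The sequence repeats with period 15.
(3425 - 1) mod 15 = 4, so u(3425) = u(5) = 12.

12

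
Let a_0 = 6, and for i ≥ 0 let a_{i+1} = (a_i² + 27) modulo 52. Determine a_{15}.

39

Listing terms: a_0 = 6,  a_1 = 11,  a_2 = 44,  a_3 = 39,  a_4 = 40,  a_5 = 15,  a_6 = 44.
Since a_6 = a_2 = 44, the sequence is eventually periodic: after a pre-period of length 2 it cycles with period 4.
For i ≥ 2, a_i depends only on (i - 2) mod 4. (15 - 2) mod 4 = 1, so a_{15} = a_3 = 39.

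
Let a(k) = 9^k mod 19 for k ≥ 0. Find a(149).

a(0) = 1, a(1) = 9, a(2) = 5, a(3) = 7, a(4) = 6, a(5) = 16, a(6) = 11, a(7) = 4, a(8) = 17, a(9) = 1.
The sequence repeats with period 9.
(149 - 0) mod 9 = 5, so a(149) = a(5) = 16.

16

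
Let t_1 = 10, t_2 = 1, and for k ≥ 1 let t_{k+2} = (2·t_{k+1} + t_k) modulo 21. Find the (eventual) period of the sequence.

24

Listing terms: t_1 = 10, t_2 = 1, t_3 = 12, t_4 = 4, t_5 = 20, t_6 = 2, t_7 = 3, t_8 = 8, t_9 = 19, t_{10} = 4, t_{11} = 6, t_{12} = 16, t_{13} = 17, t_{14} = 8, t_{15} = 12, t_{16} = 11, t_{17} = 13, t_{18} = 16, t_{19} = 3, t_{20} = 1, t_{21} = 5, t_{22} = 11, t_{23} = 6, t_{24} = 2, t_{25} = 10, t_{26} = 1.
Since (t_{25}, t_{26}) = (t_1, t_2) = (10, 1) (two consecutive terms determine the rest), the sequence is periodic with period 24.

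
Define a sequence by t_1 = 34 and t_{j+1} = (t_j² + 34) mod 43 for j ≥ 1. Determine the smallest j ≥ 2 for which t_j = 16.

14

We have t_1 = 34, t_2 = 29, t_3 = 15, t_4 = 1, t_5 = 35, t_6 = 12, t_7 = 6, t_8 = 27, t_9 = 32, t_{10} = 26, t_{11} = 22, t_{12} = 2, t_{13} = 38, t_{14} = 16, t_{15} = 32.
Since t_{15} = t_9 = 32, the sequence is eventually periodic: after a pre-period of length 8 it cycles with period 6.
The value 16 first appears (with j ≥ 2) at t_{14}.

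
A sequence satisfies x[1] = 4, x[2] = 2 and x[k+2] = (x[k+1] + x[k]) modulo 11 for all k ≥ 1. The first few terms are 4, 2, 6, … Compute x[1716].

0

We have x[1] = 4, x[2] = 2, x[3] = 6, x[4] = 8, x[5] = 3, x[6] = 0, x[7] = 3, x[8] = 3, x[9] = 6, x[10] = 9, x[11] = 4, x[12] = 2.
The sequence repeats with period 10.
(1716 - 1) mod 10 = 5, so x[1716] = x[6] = 0.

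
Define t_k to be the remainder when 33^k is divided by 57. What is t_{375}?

Computing terms: t_0 = 1; t_1 = 33; t_2 = 6; t_3 = 27; t_4 = 36; t_5 = 48; t_6 = 45; t_7 = 3; t_8 = 42; t_9 = 18; t_{10} = 24; t_{11} = 51; t_{12} = 30; t_{13} = 21; t_{14} = 9; t_{15} = 12; t_{16} = 54; t_{17} = 15; t_{18} = 39; t_{19} = 33.
Since t_{19} = t_1 = 33, the sequence is eventually periodic: after a pre-period of length 1 it cycles with period 18.
For k ≥ 1, t_k depends only on (k - 1) mod 18. (375 - 1) mod 18 = 14, so t_{375} = t_{15} = 12.

12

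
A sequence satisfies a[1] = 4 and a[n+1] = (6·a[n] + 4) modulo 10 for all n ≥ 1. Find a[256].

a[1] = 4,  a[2] = 8,  a[3] = 2,  a[4] = 6,  a[5] = 0,  a[6] = 4.
Since a[6] = a[1] = 4, the sequence is periodic with period 5.
(256 - 1) mod 5 = 0, so a[256] = a[1] = 4.

4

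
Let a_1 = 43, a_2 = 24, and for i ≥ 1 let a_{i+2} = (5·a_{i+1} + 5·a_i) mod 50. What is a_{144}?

25

a_1 = 43,  a_2 = 24,  a_3 = 35,  a_4 = 45,  a_5 = 0,  a_6 = 25,  a_7 = 25,  a_8 = 0,  a_9 = 25.
Since (a_8, a_9) = (a_5, a_6) = (0, 25) (two consecutive terms determine the rest), the sequence is eventually periodic: after a pre-period of length 4 it cycles with period 3.
For i ≥ 5, a_i depends only on (i - 5) mod 3. (144 - 5) mod 3 = 1, so a_{144} = a_6 = 25.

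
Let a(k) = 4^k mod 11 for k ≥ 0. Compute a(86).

Computing terms: a(0) = 1,  a(1) = 4,  a(2) = 5,  a(3) = 9,  a(4) = 3,  a(5) = 1.
The sequence repeats with period 5.
So a(86) = a(0 + ((86-0) mod 5)) = a(1) = 4.

4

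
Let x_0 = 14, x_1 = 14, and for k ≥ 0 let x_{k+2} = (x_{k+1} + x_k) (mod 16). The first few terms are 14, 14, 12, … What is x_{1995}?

10

x_0 = 14; x_1 = 14; x_2 = 12; x_3 = 10; x_4 = 6; x_5 = 0; x_6 = 6; x_7 = 6; x_8 = 12; x_9 = 2; x_{10} = 14; x_{11} = 0; x_{12} = 14; x_{13} = 14.
The sequence repeats with period 12.
(1995 - 0) mod 12 = 3, so x_{1995} = x_3 = 10.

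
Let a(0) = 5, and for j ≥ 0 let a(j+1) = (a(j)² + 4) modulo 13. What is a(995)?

1

Computing terms: a(0) = 5, a(1) = 3, a(2) = 0, a(3) = 4, a(4) = 7, a(5) = 1, a(6) = 5.
The sequence repeats with period 6.
So a(995) = a(0 + ((995-0) mod 6)) = a(5) = 1.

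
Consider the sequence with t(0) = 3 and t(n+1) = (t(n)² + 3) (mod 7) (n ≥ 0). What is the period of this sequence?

3

Computing terms: t(0) = 3, t(1) = 5, t(2) = 0, t(3) = 3.
The sequence repeats with period 3.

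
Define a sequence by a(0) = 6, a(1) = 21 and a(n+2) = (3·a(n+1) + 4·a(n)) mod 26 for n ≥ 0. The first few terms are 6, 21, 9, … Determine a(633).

7

Listing terms: a(0) = 6,  a(1) = 21,  a(2) = 9,  a(3) = 7,  a(4) = 5,  a(5) = 17,  a(6) = 19,  a(7) = 21,  a(8) = 9.
Since (a(7), a(8)) = (a(1), a(2)) = (21, 9) (two consecutive terms determine the rest), the sequence is eventually periodic: after a pre-period of length 1 it cycles with period 6.
For n ≥ 1, a(n) depends only on (n - 1) mod 6. (633 - 1) mod 6 = 2, so a(633) = a(3) = 7.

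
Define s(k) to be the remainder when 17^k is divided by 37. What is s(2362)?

Listing terms: s(0) = 1, s(1) = 17, s(2) = 30, s(3) = 29, s(4) = 12, s(5) = 19, s(6) = 27, s(7) = 15, s(8) = 33, s(9) = 6, s(10) = 28, s(11) = 32, s(12) = 26, s(13) = 35, s(14) = 3, s(15) = 14, s(16) = 16, s(17) = 13, s(18) = 36, s(19) = 20, s(20) = 7, s(21) = 8, s(22) = 25, s(23) = 18, s(24) = 10, s(25) = 22, s(26) = 4, s(27) = 31, s(28) = 9, s(29) = 5, s(30) = 11, s(31) = 2, s(32) = 34, s(33) = 23, s(34) = 21, s(35) = 24, s(36) = 1.
Since s(36) = s(0) = 1, the sequence is periodic with period 36.
(2362 - 0) mod 36 = 22, so s(2362) = s(22) = 25.

25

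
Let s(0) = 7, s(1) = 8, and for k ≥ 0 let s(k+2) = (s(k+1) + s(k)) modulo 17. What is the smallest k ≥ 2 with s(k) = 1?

31

We have s(0) = 7; s(1) = 8; s(2) = 15; s(3) = 6; s(4) = 4; s(5) = 10; s(6) = 14; s(7) = 7; s(8) = 4; s(9) = 11; s(10) = 15; s(11) = 9; s(12) = 7; s(13) = 16; s(14) = 6; s(15) = 5; s(16) = 11; s(17) = 16; s(18) = 10; s(19) = 9; s(20) = 2; s(21) = 11; s(22) = 13; s(23) = 7; s(24) = 3; s(25) = 10; s(26) = 13; s(27) = 6; s(28) = 2; s(29) = 8; s(30) = 10; s(31) = 1; s(32) = 11; s(33) = 12; s(34) = 6; s(35) = 1; s(36) = 7; s(37) = 8.
Since (s(36), s(37)) = (s(0), s(1)) = (7, 8) (two consecutive terms determine the rest), the sequence is periodic with period 36.
The value 1 first appears (with k ≥ 2) at s(31).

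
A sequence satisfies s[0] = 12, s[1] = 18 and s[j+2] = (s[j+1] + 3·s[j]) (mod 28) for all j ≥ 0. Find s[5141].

6

Computing terms: s[0] = 12,  s[1] = 18,  s[2] = 26,  s[3] = 24,  s[4] = 18,  s[5] = 6,  s[6] = 4,  s[7] = 22,  s[8] = 6,  s[9] = 16,  s[10] = 6,  s[11] = 26,  s[12] = 16,  s[13] = 10,  s[14] = 2,  s[15] = 4,  s[16] = 10,  s[17] = 22,  s[18] = 24,  s[19] = 6,  s[20] = 22,  s[21] = 12,  s[22] = 22,  s[23] = 2,  s[24] = 12,  s[25] = 18.
Since (s[24], s[25]) = (s[0], s[1]) = (12, 18) (two consecutive terms determine the rest), the sequence is periodic with period 24.
(5141 - 0) mod 24 = 5, so s[5141] = s[5] = 6.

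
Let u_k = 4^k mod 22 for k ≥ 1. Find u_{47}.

We have u_1 = 4, u_2 = 16, u_3 = 20, u_4 = 14, u_5 = 12, u_6 = 4.
Since u_6 = u_1 = 4, the sequence is periodic with period 5.
(47 - 1) mod 5 = 1, so u_{47} = u_2 = 16.

16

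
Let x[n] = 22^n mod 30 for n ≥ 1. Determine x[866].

x[1] = 22; x[2] = 4; x[3] = 28; x[4] = 16; x[5] = 22.
Since x[5] = x[1] = 22, the sequence is periodic with period 4.
(866 - 1) mod 4 = 1, so x[866] = x[2] = 4.

4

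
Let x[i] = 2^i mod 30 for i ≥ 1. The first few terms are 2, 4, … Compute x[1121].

2

We have x[1] = 2, x[2] = 4, x[3] = 8, x[4] = 16, x[5] = 2.
Since x[5] = x[1] = 2, the sequence is periodic with period 4.
So x[1121] = x[1 + ((1121-1) mod 4)] = x[1] = 2.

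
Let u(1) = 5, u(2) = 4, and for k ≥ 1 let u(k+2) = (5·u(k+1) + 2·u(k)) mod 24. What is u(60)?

6

We have u(1) = 5,  u(2) = 4,  u(3) = 6,  u(4) = 14,  u(5) = 10,  u(6) = 6,  u(7) = 2,  u(8) = 22,  u(9) = 18,  u(10) = 14,  u(11) = 10.
Since (u(10), u(11)) = (u(4), u(5)) = (14, 10) (two consecutive terms determine the rest), the sequence is eventually periodic: after a pre-period of length 3 it cycles with period 6.
For k ≥ 4, u(k) depends only on (k - 4) mod 6. (60 - 4) mod 6 = 2, so u(60) = u(6) = 6.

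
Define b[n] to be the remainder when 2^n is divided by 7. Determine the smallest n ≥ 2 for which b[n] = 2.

4

We have b[1] = 2,  b[2] = 4,  b[3] = 1,  b[4] = 2.
Since b[4] = b[1] = 2, the sequence is periodic with period 3.
The value 2 next appears (with n ≥ 2) at b[4].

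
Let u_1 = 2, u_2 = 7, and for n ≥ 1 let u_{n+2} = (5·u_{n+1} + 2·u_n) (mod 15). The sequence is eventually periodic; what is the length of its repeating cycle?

24

We have u_1 = 2; u_2 = 7; u_3 = 9; u_4 = 14; u_5 = 13; u_6 = 3; u_7 = 11; u_8 = 1; u_9 = 12; u_{10} = 2; u_{11} = 4; u_{12} = 9; u_{13} = 8; u_{14} = 13; u_{15} = 6; u_{16} = 11; u_{17} = 7; u_{18} = 12; u_{19} = 14; u_{20} = 4; u_{21} = 3; u_{22} = 8; u_{23} = 1; u_{24} = 6; u_{25} = 2; u_{26} = 7.
The sequence repeats with period 24.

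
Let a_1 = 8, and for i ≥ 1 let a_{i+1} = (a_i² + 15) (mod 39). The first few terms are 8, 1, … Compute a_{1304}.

We have a_1 = 8,  a_2 = 1,  a_3 = 16,  a_4 = 37,  a_5 = 19,  a_6 = 25,  a_7 = 16.
Since a_7 = a_3 = 16, the sequence is eventually periodic: after a pre-period of length 2 it cycles with period 4.
For i ≥ 3, a_i depends only on (i - 3) mod 4. (1304 - 3) mod 4 = 1, so a_{1304} = a_4 = 37.

37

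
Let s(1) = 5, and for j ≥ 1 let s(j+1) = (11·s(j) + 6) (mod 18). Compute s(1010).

7

Listing terms: s(1) = 5, s(2) = 7, s(3) = 11, s(4) = 1, s(5) = 17, s(6) = 13, s(7) = 5.
Since s(7) = s(1) = 5, the sequence is periodic with period 6.
So s(1010) = s(1 + ((1010-1) mod 6)) = s(2) = 7.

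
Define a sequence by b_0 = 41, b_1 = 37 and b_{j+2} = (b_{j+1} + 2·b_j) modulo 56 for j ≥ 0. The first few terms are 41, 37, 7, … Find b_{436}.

We have b_0 = 41; b_1 = 37; b_2 = 7; b_3 = 25; b_4 = 39; b_5 = 33; b_6 = 55; b_7 = 9; b_8 = 7; b_9 = 25.
Since (b_8, b_9) = (b_2, b_3) = (7, 25) (two consecutive terms determine the rest), the sequence is eventually periodic: after a pre-period of length 2 it cycles with period 6.
For j ≥ 2, b_j depends only on (j - 2) mod 6. (436 - 2) mod 6 = 2, so b_{436} = b_4 = 39.

39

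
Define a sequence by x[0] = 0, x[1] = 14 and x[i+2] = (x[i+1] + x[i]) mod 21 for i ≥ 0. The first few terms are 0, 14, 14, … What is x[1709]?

Listing terms: x[0] = 0,  x[1] = 14,  x[2] = 14,  x[3] = 7,  x[4] = 0,  x[5] = 7,  x[6] = 7,  x[7] = 14,  x[8] = 0,  x[9] = 14.
Since (x[8], x[9]) = (x[0], x[1]) = (0, 14) (two consecutive terms determine the rest), the sequence is periodic with period 8.
So x[1709] = x[0 + ((1709-0) mod 8)] = x[5] = 7.

7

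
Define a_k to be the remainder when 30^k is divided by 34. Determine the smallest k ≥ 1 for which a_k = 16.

We have a_0 = 1,  a_1 = 30,  a_2 = 16,  a_3 = 4,  a_4 = 18,  a_5 = 30.
Since a_5 = a_1 = 30, the sequence is eventually periodic: after a pre-period of length 1 it cycles with period 4.
The value 16 first appears (with k ≥ 1) at a_2.

2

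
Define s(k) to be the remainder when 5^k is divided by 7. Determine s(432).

s(0) = 1, s(1) = 5, s(2) = 4, s(3) = 6, s(4) = 2, s(5) = 3, s(6) = 1.
Since s(6) = s(0) = 1, the sequence is periodic with period 6.
So s(432) = s(0 + ((432-0) mod 6)) = s(0) = 1.

1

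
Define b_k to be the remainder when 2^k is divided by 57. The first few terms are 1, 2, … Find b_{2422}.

55

We have b_0 = 1,  b_1 = 2,  b_2 = 4,  b_3 = 8,  b_4 = 16,  b_5 = 32,  b_6 = 7,  b_7 = 14,  b_8 = 28,  b_9 = 56,  b_{10} = 55,  b_{11} = 53,  b_{12} = 49,  b_{13} = 41,  b_{14} = 25,  b_{15} = 50,  b_{16} = 43,  b_{17} = 29,  b_{18} = 1.
The sequence repeats with period 18.
So b_{2422} = b_{0 + ((2422-0) mod 18)} = b_{10} = 55.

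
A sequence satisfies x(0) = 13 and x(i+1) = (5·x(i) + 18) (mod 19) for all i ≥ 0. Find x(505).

7

Computing terms: x(0) = 13, x(1) = 7, x(2) = 15, x(3) = 17, x(4) = 8, x(5) = 1, x(6) = 4, x(7) = 0, x(8) = 18, x(9) = 13.
The sequence repeats with period 9.
So x(505) = x(0 + ((505-0) mod 9)) = x(1) = 7.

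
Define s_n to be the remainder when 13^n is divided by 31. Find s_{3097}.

Computing terms: s_1 = 13,  s_2 = 14,  s_3 = 27,  s_4 = 10,  s_5 = 6,  s_6 = 16,  s_7 = 22,  s_8 = 7,  s_9 = 29,  s_{10} = 5,  s_{11} = 3,  s_{12} = 8,  s_{13} = 11,  s_{14} = 19,  s_{15} = 30,  s_{16} = 18,  s_{17} = 17,  s_{18} = 4,  s_{19} = 21,  s_{20} = 25,  s_{21} = 15,  s_{22} = 9,  s_{23} = 24,  s_{24} = 2,  s_{25} = 26,  s_{26} = 28,  s_{27} = 23,  s_{28} = 20,  s_{29} = 12,  s_{30} = 1,  s_{31} = 13.
The sequence repeats with period 30.
(3097 - 1) mod 30 = 6, so s_{3097} = s_7 = 22.

22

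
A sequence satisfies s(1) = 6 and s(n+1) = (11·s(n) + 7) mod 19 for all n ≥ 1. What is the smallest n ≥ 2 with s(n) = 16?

2

s(1) = 6, s(2) = 16, s(3) = 12, s(4) = 6.
The sequence repeats with period 3.
The value 16 first appears (with n ≥ 2) at s(2).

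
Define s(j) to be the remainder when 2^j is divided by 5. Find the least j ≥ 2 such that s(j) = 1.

4

We have s(1) = 2,  s(2) = 4,  s(3) = 3,  s(4) = 1,  s(5) = 2.
The sequence repeats with period 4.
The value 1 first appears (with j ≥ 2) at s(4).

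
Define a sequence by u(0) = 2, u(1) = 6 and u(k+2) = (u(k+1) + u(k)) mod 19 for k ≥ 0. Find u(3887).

Listing terms: u(0) = 2,  u(1) = 6,  u(2) = 8,  u(3) = 14,  u(4) = 3,  u(5) = 17,  u(6) = 1,  u(7) = 18,  u(8) = 0,  u(9) = 18,  u(10) = 18,  u(11) = 17,  u(12) = 16,  u(13) = 14,  u(14) = 11,  u(15) = 6,  u(16) = 17,  u(17) = 4,  u(18) = 2,  u(19) = 6.
Since (u(18), u(19)) = (u(0), u(1)) = (2, 6) (two consecutive terms determine the rest), the sequence is periodic with period 18.
So u(3887) = u(0 + ((3887-0) mod 18)) = u(17) = 4.

4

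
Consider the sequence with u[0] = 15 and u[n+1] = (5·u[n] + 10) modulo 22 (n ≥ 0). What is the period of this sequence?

5

Computing terms: u[0] = 15,  u[1] = 19,  u[2] = 17,  u[3] = 7,  u[4] = 1,  u[5] = 15.
Since u[5] = u[0] = 15, the sequence is periodic with period 5.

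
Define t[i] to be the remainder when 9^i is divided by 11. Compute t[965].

1

Computing terms: t[1] = 9; t[2] = 4; t[3] = 3; t[4] = 5; t[5] = 1; t[6] = 9.
Since t[6] = t[1] = 9, the sequence is periodic with period 5.
(965 - 1) mod 5 = 4, so t[965] = t[5] = 1.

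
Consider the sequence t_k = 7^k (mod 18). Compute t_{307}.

Listing terms: t_0 = 1; t_1 = 7; t_2 = 13; t_3 = 1.
The sequence repeats with period 3.
So t_{307} = t_{0 + ((307-0) mod 3)} = t_1 = 7.

7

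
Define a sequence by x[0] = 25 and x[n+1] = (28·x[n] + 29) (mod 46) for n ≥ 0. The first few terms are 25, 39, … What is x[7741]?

23

x[0] = 25, x[1] = 39, x[2] = 17, x[3] = 45, x[4] = 1, x[5] = 11, x[6] = 15, x[7] = 35, x[8] = 43, x[9] = 37, x[10] = 7, x[11] = 41, x[12] = 27, x[13] = 3, x[14] = 21, x[15] = 19, x[16] = 9, x[17] = 5, x[18] = 31, x[19] = 23, x[20] = 29, x[21] = 13, x[22] = 25.
The sequence repeats with period 22.
(7741 - 0) mod 22 = 19, so x[7741] = x[19] = 23.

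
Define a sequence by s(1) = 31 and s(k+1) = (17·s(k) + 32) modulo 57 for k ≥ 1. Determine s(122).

We have s(1) = 31; s(2) = 46; s(3) = 16; s(4) = 19; s(5) = 13; s(6) = 25; s(7) = 1; s(8) = 49; s(9) = 10; s(10) = 31.
The sequence repeats with period 9.
So s(122) = s(1 + ((122-1) mod 9)) = s(5) = 13.

13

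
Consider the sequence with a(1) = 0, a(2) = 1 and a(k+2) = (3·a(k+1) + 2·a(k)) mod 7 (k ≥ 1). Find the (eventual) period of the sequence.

48

Listing terms: a(1) = 0, a(2) = 1, a(3) = 3, a(4) = 4, a(5) = 4, a(6) = 6, a(7) = 5, a(8) = 6, a(9) = 0, a(10) = 5, a(11) = 1, a(12) = 6, a(13) = 6, a(14) = 2, a(15) = 4, a(16) = 2, a(17) = 0, a(18) = 4, a(19) = 5, a(20) = 2, a(21) = 2, a(22) = 3, a(23) = 6, a(24) = 3, a(25) = 0, a(26) = 6, a(27) = 4, a(28) = 3, a(29) = 3, a(30) = 1, a(31) = 2, a(32) = 1, a(33) = 0, a(34) = 2, a(35) = 6, a(36) = 1, a(37) = 1, a(38) = 5, a(39) = 3, a(40) = 5, a(41) = 0, a(42) = 3, a(43) = 2, a(44) = 5, a(45) = 5, a(46) = 4, a(47) = 1, a(48) = 4, a(49) = 0, a(50) = 1.
Since (a(49), a(50)) = (a(1), a(2)) = (0, 1) (two consecutive terms determine the rest), the sequence is periodic with period 48.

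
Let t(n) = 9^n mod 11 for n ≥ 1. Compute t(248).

3

Computing terms: t(1) = 9; t(2) = 4; t(3) = 3; t(4) = 5; t(5) = 1; t(6) = 9.
Since t(6) = t(1) = 9, the sequence is periodic with period 5.
So t(248) = t(1 + ((248-1) mod 5)) = t(3) = 3.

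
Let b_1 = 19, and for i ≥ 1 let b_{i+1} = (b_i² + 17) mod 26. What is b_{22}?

We have b_1 = 19,  b_2 = 14,  b_3 = 5,  b_4 = 16,  b_5 = 13,  b_6 = 4,  b_7 = 7,  b_8 = 14.
Since b_8 = b_2 = 14, the sequence is eventually periodic: after a pre-period of length 1 it cycles with period 6.
For i ≥ 2, b_i depends only on (i - 2) mod 6. (22 - 2) mod 6 = 2, so b_{22} = b_4 = 16.

16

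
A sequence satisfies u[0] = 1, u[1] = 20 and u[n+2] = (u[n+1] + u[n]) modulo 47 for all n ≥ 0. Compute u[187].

45

Listing terms: u[0] = 1, u[1] = 20, u[2] = 21, u[3] = 41, u[4] = 15, u[5] = 9, u[6] = 24, u[7] = 33, u[8] = 10, u[9] = 43, u[10] = 6, u[11] = 2, u[12] = 8, u[13] = 10, u[14] = 18, u[15] = 28, u[16] = 46, u[17] = 27, u[18] = 26, u[19] = 6, u[20] = 32, u[21] = 38, u[22] = 23, u[23] = 14, u[24] = 37, u[25] = 4, u[26] = 41, u[27] = 45, u[28] = 39, u[29] = 37, u[30] = 29, u[31] = 19, u[32] = 1, u[33] = 20.
The sequence repeats with period 32.
(187 - 0) mod 32 = 27, so u[187] = u[27] = 45.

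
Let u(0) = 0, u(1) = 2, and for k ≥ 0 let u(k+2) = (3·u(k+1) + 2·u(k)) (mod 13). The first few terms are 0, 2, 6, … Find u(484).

0

Listing terms: u(0) = 0; u(1) = 2; u(2) = 6; u(3) = 9; u(4) = 0; u(5) = 5; u(6) = 2; u(7) = 3; u(8) = 0; u(9) = 6; u(10) = 5; u(11) = 1; u(12) = 0; u(13) = 2.
Since (u(12), u(13)) = (u(0), u(1)) = (0, 2) (two consecutive terms determine the rest), the sequence is periodic with period 12.
(484 - 0) mod 12 = 4, so u(484) = u(4) = 0.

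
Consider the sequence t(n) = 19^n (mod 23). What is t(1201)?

7

Computing terms: t(1) = 19; t(2) = 16; t(3) = 5; t(4) = 3; t(5) = 11; t(6) = 2; t(7) = 15; t(8) = 9; t(9) = 10; t(10) = 6; t(11) = 22; t(12) = 4; t(13) = 7; t(14) = 18; t(15) = 20; t(16) = 12; t(17) = 21; t(18) = 8; t(19) = 14; t(20) = 13; t(21) = 17; t(22) = 1; t(23) = 19.
Since t(23) = t(1) = 19, the sequence is periodic with period 22.
So t(1201) = t(1 + ((1201-1) mod 22)) = t(13) = 7.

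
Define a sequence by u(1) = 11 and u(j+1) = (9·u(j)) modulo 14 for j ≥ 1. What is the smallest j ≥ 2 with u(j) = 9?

u(1) = 11, u(2) = 1, u(3) = 9, u(4) = 11.
Since u(4) = u(1) = 11, the sequence is periodic with period 3.
The value 9 first appears (with j ≥ 2) at u(3).

3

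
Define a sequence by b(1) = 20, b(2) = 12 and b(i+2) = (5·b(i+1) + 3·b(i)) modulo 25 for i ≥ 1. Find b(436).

6

Computing terms: b(1) = 20; b(2) = 12; b(3) = 20; b(4) = 11; b(5) = 15; b(6) = 8; b(7) = 10; b(8) = 24; b(9) = 0; b(10) = 22; b(11) = 10; b(12) = 16; b(13) = 10; b(14) = 23; b(15) = 20; b(16) = 19; b(17) = 5; b(18) = 7; b(19) = 0; b(20) = 21; b(21) = 5; b(22) = 13; b(23) = 5; b(24) = 14; b(25) = 10; b(26) = 17; b(27) = 15; b(28) = 1; b(29) = 0; b(30) = 3; b(31) = 15; b(32) = 9; b(33) = 15; b(34) = 2; b(35) = 5; b(36) = 6; b(37) = 20; b(38) = 18; b(39) = 0; b(40) = 4; b(41) = 20; b(42) = 12.
The sequence repeats with period 40.
So b(436) = b(1 + ((436-1) mod 40)) = b(36) = 6.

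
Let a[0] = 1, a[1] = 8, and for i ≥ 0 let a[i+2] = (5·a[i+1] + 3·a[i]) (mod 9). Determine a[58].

We have a[0] = 1, a[1] = 8, a[2] = 7, a[3] = 5, a[4] = 1, a[5] = 2, a[6] = 4, a[7] = 8, a[8] = 7.
Since (a[7], a[8]) = (a[1], a[2]) = (8, 7) (two consecutive terms determine the rest), the sequence is eventually periodic: after a pre-period of length 1 it cycles with period 6.
For i ≥ 1, a[i] depends only on (i - 1) mod 6. (58 - 1) mod 6 = 3, so a[58] = a[4] = 1.

1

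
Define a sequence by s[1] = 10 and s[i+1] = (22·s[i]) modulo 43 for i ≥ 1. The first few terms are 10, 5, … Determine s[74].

12

Listing terms: s[1] = 10, s[2] = 5, s[3] = 24, s[4] = 12, s[5] = 6, s[6] = 3, s[7] = 23, s[8] = 33, s[9] = 38, s[10] = 19, s[11] = 31, s[12] = 37, s[13] = 40, s[14] = 20, s[15] = 10.
Since s[15] = s[1] = 10, the sequence is periodic with period 14.
So s[74] = s[1 + ((74-1) mod 14)] = s[4] = 12.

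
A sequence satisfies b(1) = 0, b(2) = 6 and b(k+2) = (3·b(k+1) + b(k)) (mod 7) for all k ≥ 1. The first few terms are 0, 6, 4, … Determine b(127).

3

We have b(1) = 0; b(2) = 6; b(3) = 4; b(4) = 4; b(5) = 2; b(6) = 3; b(7) = 4; b(8) = 1; b(9) = 0; b(10) = 1; b(11) = 3; b(12) = 3; b(13) = 5; b(14) = 4; b(15) = 3; b(16) = 6; b(17) = 0; b(18) = 6.
The sequence repeats with period 16.
(127 - 1) mod 16 = 14, so b(127) = b(15) = 3.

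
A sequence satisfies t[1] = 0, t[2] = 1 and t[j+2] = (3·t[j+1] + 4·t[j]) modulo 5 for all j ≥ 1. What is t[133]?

Computing terms: t[1] = 0,  t[2] = 1,  t[3] = 3,  t[4] = 3,  t[5] = 1,  t[6] = 0,  t[7] = 4,  t[8] = 2,  t[9] = 2,  t[10] = 4,  t[11] = 0,  t[12] = 1.
The sequence repeats with period 10.
(133 - 1) mod 10 = 2, so t[133] = t[3] = 3.

3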